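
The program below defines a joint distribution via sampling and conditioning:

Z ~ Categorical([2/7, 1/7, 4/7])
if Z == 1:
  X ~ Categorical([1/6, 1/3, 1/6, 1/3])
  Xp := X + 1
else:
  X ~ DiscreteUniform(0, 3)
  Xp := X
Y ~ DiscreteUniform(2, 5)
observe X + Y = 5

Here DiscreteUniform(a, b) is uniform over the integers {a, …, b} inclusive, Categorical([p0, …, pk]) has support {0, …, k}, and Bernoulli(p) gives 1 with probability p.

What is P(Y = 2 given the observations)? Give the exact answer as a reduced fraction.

P(Y = 2 | obs) = 11/42

Enumerate traces; 12 have nonzero weight after conditioning:
  (Z=0, X=0, Y=5) weight 1/56
  (Z=0, X=1, Y=4) weight 1/56
  (Z=0, X=2, Y=3) weight 1/56
  (Z=0, X=3, Y=2) weight 1/56
  (Z=1, X=0, Y=5) weight 1/168
  (Z=1, X=1, Y=4) weight 1/84
  (Z=1, X=2, Y=3) weight 1/168
  (Z=1, X=3, Y=2) weight 1/84
  … 4 more
Group by Y:
  weight(Y=2) = 11/168
  weight(Y=3) = 5/84
  weight(Y=4) = 11/168
  weight(Y=5) = 5/84
Total weight = 11/168 + 5/84 + 11/168 + 5/84 = 1/4
P(Y=2 | obs) = 11/168 / 1/4 = 11/42
P(Y=3 | obs) = 5/84 / 1/4 = 5/21
P(Y=4 | obs) = 11/168 / 1/4 = 11/42
P(Y=5 | obs) = 5/84 / 1/4 = 5/21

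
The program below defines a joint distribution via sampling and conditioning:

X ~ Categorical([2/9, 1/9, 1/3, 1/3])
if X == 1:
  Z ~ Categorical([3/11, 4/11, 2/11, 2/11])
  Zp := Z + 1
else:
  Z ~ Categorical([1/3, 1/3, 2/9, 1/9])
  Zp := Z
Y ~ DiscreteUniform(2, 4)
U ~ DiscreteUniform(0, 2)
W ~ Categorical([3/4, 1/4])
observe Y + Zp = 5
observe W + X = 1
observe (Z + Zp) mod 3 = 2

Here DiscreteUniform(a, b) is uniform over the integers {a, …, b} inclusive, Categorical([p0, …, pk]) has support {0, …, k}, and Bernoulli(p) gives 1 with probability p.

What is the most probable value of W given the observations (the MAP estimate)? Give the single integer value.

argmax_v P(W = v | obs) = 1

Enumerate traces; 6 have nonzero weight after conditioning:
  (X=0, Z=1, Y=4, U=0, W=1) weight 1/486
  (X=0, Z=1, Y=4, U=1, W=1) weight 1/486
  (X=0, Z=1, Y=4, U=2, W=1) weight 1/486
  (X=1, Z=2, Y=2, U=0, W=0) weight 1/594
  (X=1, Z=2, Y=2, U=1, W=0) weight 1/594
  (X=1, Z=2, Y=2, U=2, W=0) weight 1/594
Group by W:
  weight(W=0) = 1/198
  weight(W=1) = 1/162
Total weight = 1/198 + 1/162 = 10/891
P(W=0 | obs) = 1/198 / 10/891 = 9/20
P(W=1 | obs) = 1/162 / 10/891 = 11/20
argmax = 1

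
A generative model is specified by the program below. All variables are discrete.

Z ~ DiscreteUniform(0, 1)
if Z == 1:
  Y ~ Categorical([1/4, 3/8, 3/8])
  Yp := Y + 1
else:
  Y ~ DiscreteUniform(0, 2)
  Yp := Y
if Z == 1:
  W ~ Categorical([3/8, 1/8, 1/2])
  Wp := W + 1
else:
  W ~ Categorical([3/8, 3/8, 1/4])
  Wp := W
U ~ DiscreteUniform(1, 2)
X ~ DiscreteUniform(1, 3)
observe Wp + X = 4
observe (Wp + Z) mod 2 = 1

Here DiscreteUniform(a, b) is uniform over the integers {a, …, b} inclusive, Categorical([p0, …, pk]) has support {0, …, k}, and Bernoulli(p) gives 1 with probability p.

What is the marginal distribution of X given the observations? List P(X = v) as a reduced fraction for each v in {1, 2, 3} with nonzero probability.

Enumerate traces; 12 have nonzero weight after conditioning:
  (Z=0, Y=0, W=1, U=1, X=3) weight 1/96
  (Z=0, Y=0, W=1, U=2, X=3) weight 1/96
  (Z=0, Y=1, W=1, U=1, X=3) weight 1/96
  (Z=0, Y=1, W=1, U=2, X=3) weight 1/96
  (Z=0, Y=2, W=1, U=1, X=3) weight 1/96
  (Z=0, Y=2, W=1, U=2, X=3) weight 1/96
  (Z=1, Y=0, W=1, U=1, X=2) weight 1/384
  (Z=1, Y=0, W=1, U=2, X=2) weight 1/384
  … 4 more
Group by X:
  weight(X=2) = 1/48
  weight(X=3) = 1/16
Total weight = 1/48 + 1/16 = 1/12
P(X=2 | obs) = 1/48 / 1/12 = 1/4
P(X=3 | obs) = 1/16 / 1/12 = 3/4

P(X=2) = 1/4, P(X=3) = 3/4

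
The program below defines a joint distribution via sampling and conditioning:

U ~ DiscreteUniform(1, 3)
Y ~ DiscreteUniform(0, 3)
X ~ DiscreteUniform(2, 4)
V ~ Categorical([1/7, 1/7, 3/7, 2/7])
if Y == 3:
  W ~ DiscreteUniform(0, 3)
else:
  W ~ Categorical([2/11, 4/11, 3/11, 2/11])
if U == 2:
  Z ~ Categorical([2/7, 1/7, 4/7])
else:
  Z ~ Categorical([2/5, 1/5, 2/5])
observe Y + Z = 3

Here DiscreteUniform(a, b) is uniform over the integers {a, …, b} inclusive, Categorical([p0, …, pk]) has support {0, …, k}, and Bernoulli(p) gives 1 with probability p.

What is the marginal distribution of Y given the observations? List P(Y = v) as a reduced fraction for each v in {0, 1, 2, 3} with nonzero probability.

Enumerate traces; 432 have nonzero weight after conditioning:
  (U=1, Y=1, X=2, V=0, W=0, Z=2) weight 1/3465
  (U=1, Y=1, X=2, V=0, W=1, Z=2) weight 2/3465
  (U=1, Y=1, X=2, V=0, W=2, Z=2) weight 1/2310
  (U=1, Y=1, X=2, V=0, W=3, Z=2) weight 1/3465
  (U=1, Y=1, X=2, V=1, W=0, Z=2) weight 1/3465
  (U=1, Y=1, X=2, V=1, W=1, Z=2) weight 2/3465
  (U=1, Y=1, X=2, V=1, W=2, Z=2) weight 1/2310
  (U=1, Y=1, X=2, V=1, W=3, Z=2) weight 1/3465
  (U=1, Y=2, X=2, V=0, W=0, Z=1) weight 1/6930
  (U=1, Y=3, X=2, V=0, W=0, Z=0) weight 1/2520
  … 422 more
Group by Y:
  weight(Y=1) = 4/35
  weight(Y=2) = 19/420
  weight(Y=3) = 19/210
Total weight = 4/35 + 19/420 + 19/210 = 1/4
P(Y=1 | obs) = 4/35 / 1/4 = 16/35
P(Y=2 | obs) = 19/420 / 1/4 = 19/105
P(Y=3 | obs) = 19/210 / 1/4 = 38/105

P(Y=1) = 16/35, P(Y=2) = 19/105, P(Y=3) = 38/105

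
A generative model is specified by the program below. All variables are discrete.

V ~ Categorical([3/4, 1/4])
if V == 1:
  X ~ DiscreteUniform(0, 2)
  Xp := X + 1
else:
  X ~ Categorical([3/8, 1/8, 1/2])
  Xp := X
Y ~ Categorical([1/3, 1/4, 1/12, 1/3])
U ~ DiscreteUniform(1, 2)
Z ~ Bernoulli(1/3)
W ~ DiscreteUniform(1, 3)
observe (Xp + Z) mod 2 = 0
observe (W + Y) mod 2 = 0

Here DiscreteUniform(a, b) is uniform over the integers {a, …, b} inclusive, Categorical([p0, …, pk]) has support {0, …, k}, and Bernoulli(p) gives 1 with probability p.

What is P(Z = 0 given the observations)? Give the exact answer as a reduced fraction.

Enumerate traces; 72 have nonzero weight after conditioning:
  (V=0, X=0, Y=0, U=1, Z=0, W=2) weight 1/96
  (V=0, X=0, Y=0, U=2, Z=0, W=2) weight 1/96
  (V=0, X=0, Y=1, U=1, Z=0, W=1) weight 1/128
  (V=0, X=0, Y=1, U=1, Z=0, W=3) weight 1/128
  (V=0, X=0, Y=1, U=2, Z=0, W=1) weight 1/128
  (V=0, X=0, Y=1, U=2, Z=0, W=3) weight 1/128
  (V=0, X=0, Y=2, U=1, Z=0, W=2) weight 1/384
  (V=0, X=0, Y=2, U=2, Z=0, W=2) weight 1/384
  (V=0, X=1, Y=0, U=1, Z=1, W=2) weight 1/576
  … 63 more
Group by Z:
  weight(Z=0) = 1349/5184
  weight(Z=1) = 475/10368
Total weight = 1349/5184 + 475/10368 = 3173/10368
P(Z=0 | obs) = 1349/5184 / 3173/10368 = 142/167
P(Z=1 | obs) = 475/10368 / 3173/10368 = 25/167

P(Z = 0 | obs) = 142/167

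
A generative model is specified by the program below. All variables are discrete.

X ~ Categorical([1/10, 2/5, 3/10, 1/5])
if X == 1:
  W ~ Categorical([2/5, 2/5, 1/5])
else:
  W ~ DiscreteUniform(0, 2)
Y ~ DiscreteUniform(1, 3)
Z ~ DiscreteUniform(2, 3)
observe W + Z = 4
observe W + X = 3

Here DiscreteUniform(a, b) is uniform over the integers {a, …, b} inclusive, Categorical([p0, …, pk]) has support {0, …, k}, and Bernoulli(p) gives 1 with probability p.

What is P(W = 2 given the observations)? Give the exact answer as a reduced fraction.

Enumerate traces; 6 have nonzero weight after conditioning:
  (X=1, W=2, Y=1, Z=2) weight 1/75
  (X=1, W=2, Y=2, Z=2) weight 1/75
  (X=1, W=2, Y=3, Z=2) weight 1/75
  (X=2, W=1, Y=1, Z=3) weight 1/60
  (X=2, W=1, Y=2, Z=3) weight 1/60
  (X=2, W=1, Y=3, Z=3) weight 1/60
Group by W:
  weight(W=1) = 1/20
  weight(W=2) = 1/25
Total weight = 1/20 + 1/25 = 9/100
P(W=1 | obs) = 1/20 / 9/100 = 5/9
P(W=2 | obs) = 1/25 / 9/100 = 4/9

P(W = 2 | obs) = 4/9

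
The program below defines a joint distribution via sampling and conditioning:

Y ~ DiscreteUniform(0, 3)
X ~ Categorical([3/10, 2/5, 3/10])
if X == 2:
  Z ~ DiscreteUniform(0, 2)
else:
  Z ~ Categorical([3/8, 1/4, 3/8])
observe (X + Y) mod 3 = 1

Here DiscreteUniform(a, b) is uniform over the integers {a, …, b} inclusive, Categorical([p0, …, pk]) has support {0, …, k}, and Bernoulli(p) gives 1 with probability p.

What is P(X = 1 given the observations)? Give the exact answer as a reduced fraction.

Enumerate traces; 12 have nonzero weight after conditioning:
  (Y=0, X=1, Z=0) weight 3/80
  (Y=0, X=1, Z=1) weight 1/40
  (Y=0, X=1, Z=2) weight 3/80
  (Y=1, X=0, Z=0) weight 9/320
  (Y=1, X=0, Z=1) weight 3/160
  (Y=1, X=0, Z=2) weight 9/320
  (Y=2, X=2, Z=0) weight 1/40
  (Y=2, X=2, Z=1) weight 1/40
  … 4 more
Group by X:
  weight(X=0) = 3/40
  weight(X=1) = 1/5
  weight(X=2) = 3/40
Total weight = 3/40 + 1/5 + 3/40 = 7/20
P(X=0 | obs) = 3/40 / 7/20 = 3/14
P(X=1 | obs) = 1/5 / 7/20 = 4/7
P(X=2 | obs) = 3/40 / 7/20 = 3/14

P(X = 1 | obs) = 4/7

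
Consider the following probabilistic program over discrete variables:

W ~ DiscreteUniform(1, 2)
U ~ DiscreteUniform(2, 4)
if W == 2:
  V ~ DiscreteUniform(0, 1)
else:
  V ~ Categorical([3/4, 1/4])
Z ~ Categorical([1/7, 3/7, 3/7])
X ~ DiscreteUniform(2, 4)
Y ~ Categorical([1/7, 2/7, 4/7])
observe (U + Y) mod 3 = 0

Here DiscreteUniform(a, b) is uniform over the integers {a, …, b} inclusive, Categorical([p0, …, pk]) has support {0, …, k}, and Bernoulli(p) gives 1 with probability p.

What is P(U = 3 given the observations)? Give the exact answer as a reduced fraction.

P(U = 3 | obs) = 1/7

Enumerate traces; 108 have nonzero weight after conditioning:
  (W=1, U=2, V=0, Z=0, X=2, Y=1) weight 1/588
  (W=1, U=2, V=0, Z=0, X=3, Y=1) weight 1/588
  (W=1, U=2, V=0, Z=0, X=4, Y=1) weight 1/588
  (W=1, U=2, V=0, Z=1, X=2, Y=1) weight 1/196
  (W=1, U=2, V=0, Z=1, X=3, Y=1) weight 1/196
  (W=1, U=2, V=0, Z=1, X=4, Y=1) weight 1/196
  (W=1, U=2, V=0, Z=2, X=2, Y=1) weight 1/196
  (W=1, U=2, V=0, Z=2, X=3, Y=1) weight 1/196
  (W=1, U=3, V=0, Z=0, X=2, Y=0) weight 1/1176
  (W=1, U=4, V=0, Z=0, X=2, Y=2) weight 1/294
  … 98 more
Group by U:
  weight(U=2) = 2/21
  weight(U=3) = 1/21
  weight(U=4) = 4/21
Total weight = 2/21 + 1/21 + 4/21 = 1/3
P(U=2 | obs) = 2/21 / 1/3 = 2/7
P(U=3 | obs) = 1/21 / 1/3 = 1/7
P(U=4 | obs) = 4/21 / 1/3 = 4/7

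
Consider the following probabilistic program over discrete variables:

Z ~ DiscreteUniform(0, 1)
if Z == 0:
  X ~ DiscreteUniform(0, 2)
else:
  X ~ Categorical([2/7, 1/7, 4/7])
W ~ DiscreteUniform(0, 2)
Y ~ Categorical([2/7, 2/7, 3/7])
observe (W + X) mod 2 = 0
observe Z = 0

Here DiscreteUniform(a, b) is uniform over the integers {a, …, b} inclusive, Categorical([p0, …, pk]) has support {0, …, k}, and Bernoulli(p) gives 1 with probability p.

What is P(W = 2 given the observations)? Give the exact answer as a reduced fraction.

P(W = 2 | obs) = 2/5

Enumerate traces; 15 have nonzero weight after conditioning:
  (Z=0, X=0, W=0, Y=0) weight 1/63
  (Z=0, X=0, W=0, Y=1) weight 1/63
  (Z=0, X=0, W=0, Y=2) weight 1/42
  (Z=0, X=0, W=2, Y=0) weight 1/63
  (Z=0, X=0, W=2, Y=1) weight 1/63
  (Z=0, X=0, W=2, Y=2) weight 1/42
  (Z=0, X=1, W=1, Y=0) weight 1/63
  (Z=0, X=1, W=1, Y=1) weight 1/63
  … 7 more
Group by W:
  weight(W=0) = 1/9
  weight(W=1) = 1/18
  weight(W=2) = 1/9
Total weight = 1/9 + 1/18 + 1/9 = 5/18
P(W=0 | obs) = 1/9 / 5/18 = 2/5
P(W=1 | obs) = 1/18 / 5/18 = 1/5
P(W=2 | obs) = 1/9 / 5/18 = 2/5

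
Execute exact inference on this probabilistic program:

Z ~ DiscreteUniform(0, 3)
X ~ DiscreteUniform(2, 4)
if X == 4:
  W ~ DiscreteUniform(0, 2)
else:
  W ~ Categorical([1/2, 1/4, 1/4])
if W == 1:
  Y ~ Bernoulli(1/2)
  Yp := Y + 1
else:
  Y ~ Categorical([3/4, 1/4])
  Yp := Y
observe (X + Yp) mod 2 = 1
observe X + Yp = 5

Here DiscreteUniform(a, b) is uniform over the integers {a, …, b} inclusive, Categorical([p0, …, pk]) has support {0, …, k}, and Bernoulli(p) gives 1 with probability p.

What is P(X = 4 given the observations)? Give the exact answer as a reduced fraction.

P(X = 4 | obs) = 8/11

Enumerate traces; 16 have nonzero weight after conditioning:
  (Z=0, X=3, W=1, Y=1) weight 1/96
  (Z=0, X=4, W=0, Y=1) weight 1/144
  (Z=0, X=4, W=1, Y=0) weight 1/72
  (Z=0, X=4, W=2, Y=1) weight 1/144
  (Z=1, X=3, W=1, Y=1) weight 1/96
  (Z=1, X=4, W=0, Y=1) weight 1/144
  (Z=1, X=4, W=1, Y=0) weight 1/72
  (Z=1, X=4, W=2, Y=1) weight 1/144
  … 8 more
Group by X:
  weight(X=3) = 1/24
  weight(X=4) = 1/9
Total weight = 1/24 + 1/9 = 11/72
P(X=3 | obs) = 1/24 / 11/72 = 3/11
P(X=4 | obs) = 1/9 / 11/72 = 8/11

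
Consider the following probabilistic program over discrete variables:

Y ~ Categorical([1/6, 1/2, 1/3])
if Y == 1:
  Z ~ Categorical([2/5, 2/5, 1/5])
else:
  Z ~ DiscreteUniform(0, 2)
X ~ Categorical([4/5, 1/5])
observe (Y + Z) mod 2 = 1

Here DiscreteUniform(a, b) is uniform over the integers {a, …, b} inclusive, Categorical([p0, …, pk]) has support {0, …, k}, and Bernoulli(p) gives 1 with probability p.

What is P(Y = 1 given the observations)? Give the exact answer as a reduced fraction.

Enumerate traces; 8 have nonzero weight after conditioning:
  (Y=0, Z=1, X=0) weight 2/45
  (Y=0, Z=1, X=1) weight 1/90
  (Y=1, Z=0, X=0) weight 4/25
  (Y=1, Z=0, X=1) weight 1/25
  (Y=1, Z=2, X=0) weight 2/25
  (Y=1, Z=2, X=1) weight 1/50
  (Y=2, Z=1, X=0) weight 4/45
  (Y=2, Z=1, X=1) weight 1/45
Group by Y:
  weight(Y=0) = 1/18
  weight(Y=1) = 3/10
  weight(Y=2) = 1/9
Total weight = 1/18 + 3/10 + 1/9 = 7/15
P(Y=0 | obs) = 1/18 / 7/15 = 5/42
P(Y=1 | obs) = 3/10 / 7/15 = 9/14
P(Y=2 | obs) = 1/9 / 7/15 = 5/21

P(Y = 1 | obs) = 9/14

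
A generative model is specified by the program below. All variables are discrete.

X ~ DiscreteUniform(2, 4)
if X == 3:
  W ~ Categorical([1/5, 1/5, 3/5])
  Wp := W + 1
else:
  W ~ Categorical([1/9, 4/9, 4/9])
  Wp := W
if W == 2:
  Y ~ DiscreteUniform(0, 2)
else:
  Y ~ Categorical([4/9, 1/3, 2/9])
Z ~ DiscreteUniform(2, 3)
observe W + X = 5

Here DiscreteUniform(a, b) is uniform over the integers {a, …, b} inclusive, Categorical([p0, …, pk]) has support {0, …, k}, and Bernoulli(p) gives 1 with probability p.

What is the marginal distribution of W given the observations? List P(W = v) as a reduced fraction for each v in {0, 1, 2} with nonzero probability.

P(W=1) = 20/47, P(W=2) = 27/47

Enumerate traces; 12 have nonzero weight after conditioning:
  (X=3, W=2, Y=0, Z=2) weight 1/30
  (X=3, W=2, Y=0, Z=3) weight 1/30
  (X=3, W=2, Y=1, Z=2) weight 1/30
  (X=3, W=2, Y=1, Z=3) weight 1/30
  (X=3, W=2, Y=2, Z=2) weight 1/30
  (X=3, W=2, Y=2, Z=3) weight 1/30
  (X=4, W=1, Y=0, Z=2) weight 8/243
  (X=4, W=1, Y=0, Z=3) weight 8/243
  … 4 more
Group by W:
  weight(W=1) = 4/27
  weight(W=2) = 1/5
Total weight = 4/27 + 1/5 = 47/135
P(W=1 | obs) = 4/27 / 47/135 = 20/47
P(W=2 | obs) = 1/5 / 47/135 = 27/47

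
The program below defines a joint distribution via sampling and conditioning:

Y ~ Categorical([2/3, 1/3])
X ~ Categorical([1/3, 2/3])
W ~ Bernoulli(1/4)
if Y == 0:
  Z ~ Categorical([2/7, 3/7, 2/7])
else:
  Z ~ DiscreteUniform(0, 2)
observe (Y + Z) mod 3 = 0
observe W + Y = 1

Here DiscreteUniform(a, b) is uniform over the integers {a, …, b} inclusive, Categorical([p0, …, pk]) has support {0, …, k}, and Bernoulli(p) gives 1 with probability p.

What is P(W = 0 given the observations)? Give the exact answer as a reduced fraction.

P(W = 0 | obs) = 7/11

Enumerate traces; 4 have nonzero weight after conditioning:
  (Y=0, X=0, W=1, Z=0) weight 1/63
  (Y=0, X=1, W=1, Z=0) weight 2/63
  (Y=1, X=0, W=0, Z=2) weight 1/36
  (Y=1, X=1, W=0, Z=2) weight 1/18
Group by W:
  weight(W=0) = 1/12
  weight(W=1) = 1/21
Total weight = 1/12 + 1/21 = 11/84
P(W=0 | obs) = 1/12 / 11/84 = 7/11
P(W=1 | obs) = 1/21 / 11/84 = 4/11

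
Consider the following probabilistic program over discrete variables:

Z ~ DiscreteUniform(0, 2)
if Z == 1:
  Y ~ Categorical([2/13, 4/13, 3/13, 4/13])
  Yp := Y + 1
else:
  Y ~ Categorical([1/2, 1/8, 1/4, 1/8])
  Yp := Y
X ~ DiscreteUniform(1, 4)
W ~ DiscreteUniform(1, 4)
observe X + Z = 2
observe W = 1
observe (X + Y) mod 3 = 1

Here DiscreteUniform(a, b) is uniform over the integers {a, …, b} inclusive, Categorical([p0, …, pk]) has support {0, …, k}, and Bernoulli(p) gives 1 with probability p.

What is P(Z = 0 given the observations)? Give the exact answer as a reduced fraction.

Enumerate traces; 3 have nonzero weight after conditioning:
  (Z=0, Y=2, X=2, W=1) weight 1/192
  (Z=1, Y=0, X=1, W=1) weight 1/312
  (Z=1, Y=3, X=1, W=1) weight 1/156
Group by Z:
  weight(Z=0) = 1/192
  weight(Z=1) = 1/104
Total weight = 1/192 + 1/104 = 37/2496
P(Z=0 | obs) = 1/192 / 37/2496 = 13/37
P(Z=1 | obs) = 1/104 / 37/2496 = 24/37

P(Z = 0 | obs) = 13/37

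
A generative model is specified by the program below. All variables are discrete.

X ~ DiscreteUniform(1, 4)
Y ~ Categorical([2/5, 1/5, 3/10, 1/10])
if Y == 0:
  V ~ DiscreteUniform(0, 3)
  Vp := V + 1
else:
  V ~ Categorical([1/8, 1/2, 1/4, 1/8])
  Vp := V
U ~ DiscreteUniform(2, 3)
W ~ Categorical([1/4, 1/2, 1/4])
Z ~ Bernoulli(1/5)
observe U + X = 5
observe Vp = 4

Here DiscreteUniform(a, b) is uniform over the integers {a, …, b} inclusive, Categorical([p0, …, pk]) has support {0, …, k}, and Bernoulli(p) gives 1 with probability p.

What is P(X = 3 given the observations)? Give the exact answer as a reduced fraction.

P(X = 3 | obs) = 1/2

Enumerate traces; 12 have nonzero weight after conditioning:
  (X=2, Y=0, V=3, U=3, W=0, Z=0) weight 1/400
  (X=2, Y=0, V=3, U=3, W=0, Z=1) weight 1/1600
  (X=2, Y=0, V=3, U=3, W=1, Z=0) weight 1/200
  (X=2, Y=0, V=3, U=3, W=1, Z=1) weight 1/800
  (X=2, Y=0, V=3, U=3, W=2, Z=0) weight 1/400
  (X=2, Y=0, V=3, U=3, W=2, Z=1) weight 1/1600
  (X=3, Y=0, V=3, U=2, W=0, Z=0) weight 1/400
  (X=3, Y=0, V=3, U=2, W=0, Z=1) weight 1/1600
  … 4 more
Group by X:
  weight(X=2) = 1/80
  weight(X=3) = 1/80
Total weight = 1/80 + 1/80 = 1/40
P(X=2 | obs) = 1/80 / 1/40 = 1/2
P(X=3 | obs) = 1/80 / 1/40 = 1/2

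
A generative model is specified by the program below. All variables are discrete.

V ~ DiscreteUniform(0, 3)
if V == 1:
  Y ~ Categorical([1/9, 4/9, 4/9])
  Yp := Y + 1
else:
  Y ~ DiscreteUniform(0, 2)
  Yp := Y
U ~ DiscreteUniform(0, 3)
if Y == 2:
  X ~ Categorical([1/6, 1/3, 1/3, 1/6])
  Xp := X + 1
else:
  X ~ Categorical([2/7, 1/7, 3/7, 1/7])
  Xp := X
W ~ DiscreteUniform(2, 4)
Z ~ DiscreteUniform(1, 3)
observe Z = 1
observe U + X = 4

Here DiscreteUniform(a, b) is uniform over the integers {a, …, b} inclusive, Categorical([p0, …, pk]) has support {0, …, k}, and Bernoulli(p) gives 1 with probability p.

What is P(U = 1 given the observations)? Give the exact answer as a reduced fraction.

P(U = 1 | obs) = 1/5

Enumerate traces; 108 have nonzero weight after conditioning:
  (V=0, Y=0, U=1, X=3, W=2, Z=1) weight 1/3024
  (V=0, Y=0, U=1, X=3, W=3, Z=1) weight 1/3024
  (V=0, Y=0, U=1, X=3, W=4, Z=1) weight 1/3024
  (V=0, Y=0, U=2, X=2, W=2, Z=1) weight 1/1008
  (V=0, Y=0, U=2, X=2, W=3, Z=1) weight 1/1008
  (V=0, Y=0, U=2, X=2, W=4, Z=1) weight 1/1008
  (V=0, Y=0, U=3, X=1, W=2, Z=1) weight 1/3024
  (V=0, Y=0, U=3, X=1, W=3, Z=1) weight 1/3024
  … 100 more
Group by U:
  weight(U=1) = 229/18144
  weight(U=2) = 149/4536
  weight(U=3) = 10/567
Total weight = 229/18144 + 149/4536 + 10/567 = 1145/18144
P(U=1 | obs) = 229/18144 / 1145/18144 = 1/5
P(U=2 | obs) = 149/4536 / 1145/18144 = 596/1145
P(U=3 | obs) = 10/567 / 1145/18144 = 64/229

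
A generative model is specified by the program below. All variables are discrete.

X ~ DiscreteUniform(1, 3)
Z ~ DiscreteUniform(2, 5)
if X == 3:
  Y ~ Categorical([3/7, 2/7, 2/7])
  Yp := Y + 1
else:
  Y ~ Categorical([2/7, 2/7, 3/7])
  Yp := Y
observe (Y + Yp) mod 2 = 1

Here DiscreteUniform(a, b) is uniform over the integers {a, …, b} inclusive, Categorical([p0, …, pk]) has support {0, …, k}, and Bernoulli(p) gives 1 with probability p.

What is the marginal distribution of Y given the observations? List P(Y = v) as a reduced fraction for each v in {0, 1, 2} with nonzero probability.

P(Y=0) = 3/7, P(Y=1) = 2/7, P(Y=2) = 2/7

Enumerate traces; 12 have nonzero weight after conditioning:
  (X=3, Z=2, Y=0) weight 1/28
  (X=3, Z=2, Y=1) weight 1/42
  (X=3, Z=2, Y=2) weight 1/42
  (X=3, Z=3, Y=0) weight 1/28
  (X=3, Z=3, Y=1) weight 1/42
  (X=3, Z=3, Y=2) weight 1/42
  (X=3, Z=4, Y=0) weight 1/28
  (X=3, Z=4, Y=1) weight 1/42
  … 4 more
Group by Y:
  weight(Y=0) = 1/7
  weight(Y=1) = 2/21
  weight(Y=2) = 2/21
Total weight = 1/7 + 2/21 + 2/21 = 1/3
P(Y=0 | obs) = 1/7 / 1/3 = 3/7
P(Y=1 | obs) = 2/21 / 1/3 = 2/7
P(Y=2 | obs) = 2/21 / 1/3 = 2/7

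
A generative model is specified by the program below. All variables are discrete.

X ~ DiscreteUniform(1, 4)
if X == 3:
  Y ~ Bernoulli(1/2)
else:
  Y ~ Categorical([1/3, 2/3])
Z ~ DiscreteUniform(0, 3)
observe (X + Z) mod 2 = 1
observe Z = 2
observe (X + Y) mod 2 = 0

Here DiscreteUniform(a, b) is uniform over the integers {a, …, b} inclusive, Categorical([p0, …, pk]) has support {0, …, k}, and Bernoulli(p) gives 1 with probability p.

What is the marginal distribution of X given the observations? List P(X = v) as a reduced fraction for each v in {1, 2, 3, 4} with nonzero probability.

Enumerate traces; 2 have nonzero weight after conditioning:
  (X=1, Y=1, Z=2) weight 1/24
  (X=3, Y=1, Z=2) weight 1/32
Group by X:
  weight(X=1) = 1/24
  weight(X=3) = 1/32
Total weight = 1/24 + 1/32 = 7/96
P(X=1 | obs) = 1/24 / 7/96 = 4/7
P(X=3 | obs) = 1/32 / 7/96 = 3/7

P(X=1) = 4/7, P(X=3) = 3/7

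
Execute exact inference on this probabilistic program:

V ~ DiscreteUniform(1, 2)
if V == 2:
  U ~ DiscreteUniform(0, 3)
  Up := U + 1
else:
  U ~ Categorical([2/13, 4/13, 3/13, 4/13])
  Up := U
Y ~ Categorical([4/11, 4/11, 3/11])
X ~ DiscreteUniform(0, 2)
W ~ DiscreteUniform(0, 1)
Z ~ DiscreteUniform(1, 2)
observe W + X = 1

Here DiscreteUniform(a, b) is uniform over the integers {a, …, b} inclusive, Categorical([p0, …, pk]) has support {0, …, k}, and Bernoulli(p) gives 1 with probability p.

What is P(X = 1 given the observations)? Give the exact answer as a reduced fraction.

Enumerate traces; 96 have nonzero weight after conditioning:
  (V=1, U=0, Y=0, X=0, W=1, Z=1) weight 1/429
  (V=1, U=0, Y=0, X=0, W=1, Z=2) weight 1/429
  (V=1, U=0, Y=0, X=1, W=0, Z=1) weight 1/429
  (V=1, U=0, Y=0, X=1, W=0, Z=2) weight 1/429
  (V=1, U=0, Y=1, X=0, W=1, Z=1) weight 1/429
  (V=1, U=0, Y=1, X=0, W=1, Z=2) weight 1/429
  (V=1, U=0, Y=1, X=1, W=0, Z=1) weight 1/429
  (V=1, U=0, Y=1, X=1, W=0, Z=2) weight 1/429
  … 88 more
Group by X:
  weight(X=0) = 1/6
  weight(X=1) = 1/6
Total weight = 1/6 + 1/6 = 1/3
P(X=0 | obs) = 1/6 / 1/3 = 1/2
P(X=1 | obs) = 1/6 / 1/3 = 1/2

P(X = 1 | obs) = 1/2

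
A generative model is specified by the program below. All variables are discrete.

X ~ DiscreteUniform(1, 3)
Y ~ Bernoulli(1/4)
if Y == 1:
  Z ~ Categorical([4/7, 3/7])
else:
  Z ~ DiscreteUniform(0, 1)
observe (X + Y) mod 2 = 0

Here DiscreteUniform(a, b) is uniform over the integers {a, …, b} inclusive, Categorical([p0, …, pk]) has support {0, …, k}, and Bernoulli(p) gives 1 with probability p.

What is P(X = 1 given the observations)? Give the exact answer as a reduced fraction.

Enumerate traces; 6 have nonzero weight after conditioning:
  (X=1, Y=1, Z=0) weight 1/21
  (X=1, Y=1, Z=1) weight 1/28
  (X=2, Y=0, Z=0) weight 1/8
  (X=2, Y=0, Z=1) weight 1/8
  (X=3, Y=1, Z=0) weight 1/21
  (X=3, Y=1, Z=1) weight 1/28
Group by X:
  weight(X=1) = 1/12
  weight(X=2) = 1/4
  weight(X=3) = 1/12
Total weight = 1/12 + 1/4 + 1/12 = 5/12
P(X=1 | obs) = 1/12 / 5/12 = 1/5
P(X=2 | obs) = 1/4 / 5/12 = 3/5
P(X=3 | obs) = 1/12 / 5/12 = 1/5

P(X = 1 | obs) = 1/5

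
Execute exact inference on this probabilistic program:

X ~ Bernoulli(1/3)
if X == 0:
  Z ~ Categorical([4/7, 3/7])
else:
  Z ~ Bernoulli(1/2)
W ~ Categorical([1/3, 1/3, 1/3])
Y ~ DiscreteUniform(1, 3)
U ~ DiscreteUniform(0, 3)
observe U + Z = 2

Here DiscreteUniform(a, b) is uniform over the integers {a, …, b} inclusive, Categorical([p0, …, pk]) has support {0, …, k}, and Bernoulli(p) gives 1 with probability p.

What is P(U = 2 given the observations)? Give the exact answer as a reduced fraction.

P(U = 2 | obs) = 23/42

Enumerate traces; 36 have nonzero weight after conditioning:
  (X=0, Z=0, W=0, Y=1, U=2) weight 2/189
  (X=0, Z=0, W=0, Y=2, U=2) weight 2/189
  (X=0, Z=0, W=0, Y=3, U=2) weight 2/189
  (X=0, Z=0, W=1, Y=1, U=2) weight 2/189
  (X=0, Z=0, W=1, Y=2, U=2) weight 2/189
  (X=0, Z=0, W=1, Y=3, U=2) weight 2/189
  (X=0, Z=0, W=2, Y=1, U=2) weight 2/189
  (X=0, Z=0, W=2, Y=2, U=2) weight 2/189
  (X=0, Z=1, W=0, Y=1, U=1) weight 1/126
  … 27 more
Group by U:
  weight(U=1) = 19/168
  weight(U=2) = 23/168
Total weight = 19/168 + 23/168 = 1/4
P(U=1 | obs) = 19/168 / 1/4 = 19/42
P(U=2 | obs) = 23/168 / 1/4 = 23/42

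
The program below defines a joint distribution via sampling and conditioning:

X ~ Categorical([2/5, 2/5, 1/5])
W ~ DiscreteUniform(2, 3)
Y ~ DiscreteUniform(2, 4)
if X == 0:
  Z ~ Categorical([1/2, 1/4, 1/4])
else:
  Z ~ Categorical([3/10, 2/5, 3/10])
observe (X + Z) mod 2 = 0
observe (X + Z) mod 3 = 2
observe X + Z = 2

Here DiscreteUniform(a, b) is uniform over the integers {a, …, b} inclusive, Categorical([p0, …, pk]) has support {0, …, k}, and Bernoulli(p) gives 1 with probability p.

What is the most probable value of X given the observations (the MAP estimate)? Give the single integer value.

Enumerate traces; 18 have nonzero weight after conditioning:
  (X=0, W=2, Y=2, Z=2) weight 1/60
  (X=0, W=2, Y=3, Z=2) weight 1/60
  (X=0, W=2, Y=4, Z=2) weight 1/60
  (X=0, W=3, Y=2, Z=2) weight 1/60
  (X=0, W=3, Y=3, Z=2) weight 1/60
  (X=0, W=3, Y=4, Z=2) weight 1/60
  (X=1, W=2, Y=2, Z=1) weight 2/75
  (X=1, W=2, Y=3, Z=1) weight 2/75
  (X=2, W=2, Y=2, Z=0) weight 1/100
  … 9 more
Group by X:
  weight(X=0) = 1/10
  weight(X=1) = 4/25
  weight(X=2) = 3/50
Total weight = 1/10 + 4/25 + 3/50 = 8/25
P(X=0 | obs) = 1/10 / 8/25 = 5/16
P(X=1 | obs) = 4/25 / 8/25 = 1/2
P(X=2 | obs) = 3/50 / 8/25 = 3/16
argmax = 1

argmax_v P(X = v | obs) = 1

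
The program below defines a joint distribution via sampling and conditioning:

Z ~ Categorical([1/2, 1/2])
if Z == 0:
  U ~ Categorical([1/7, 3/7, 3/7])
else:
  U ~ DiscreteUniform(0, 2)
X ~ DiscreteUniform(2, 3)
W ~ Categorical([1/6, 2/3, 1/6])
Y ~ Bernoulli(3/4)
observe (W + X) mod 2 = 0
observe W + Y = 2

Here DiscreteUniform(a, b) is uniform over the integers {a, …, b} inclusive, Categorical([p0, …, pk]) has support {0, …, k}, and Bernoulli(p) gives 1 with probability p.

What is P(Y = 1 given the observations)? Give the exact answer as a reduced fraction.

P(Y = 1 | obs) = 12/13

Enumerate traces; 12 have nonzero weight after conditioning:
  (Z=0, U=0, X=2, W=2, Y=0) weight 1/672
  (Z=0, U=0, X=3, W=1, Y=1) weight 1/56
  (Z=0, U=1, X=2, W=2, Y=0) weight 1/224
  (Z=0, U=1, X=3, W=1, Y=1) weight 3/56
  (Z=0, U=2, X=2, W=2, Y=0) weight 1/224
  (Z=0, U=2, X=3, W=1, Y=1) weight 3/56
  (Z=1, U=0, X=2, W=2, Y=0) weight 1/288
  (Z=1, U=0, X=3, W=1, Y=1) weight 1/24
  … 4 more
Group by Y:
  weight(Y=0) = 1/48
  weight(Y=1) = 1/4
Total weight = 1/48 + 1/4 = 13/48
P(Y=0 | obs) = 1/48 / 13/48 = 1/13
P(Y=1 | obs) = 1/4 / 13/48 = 12/13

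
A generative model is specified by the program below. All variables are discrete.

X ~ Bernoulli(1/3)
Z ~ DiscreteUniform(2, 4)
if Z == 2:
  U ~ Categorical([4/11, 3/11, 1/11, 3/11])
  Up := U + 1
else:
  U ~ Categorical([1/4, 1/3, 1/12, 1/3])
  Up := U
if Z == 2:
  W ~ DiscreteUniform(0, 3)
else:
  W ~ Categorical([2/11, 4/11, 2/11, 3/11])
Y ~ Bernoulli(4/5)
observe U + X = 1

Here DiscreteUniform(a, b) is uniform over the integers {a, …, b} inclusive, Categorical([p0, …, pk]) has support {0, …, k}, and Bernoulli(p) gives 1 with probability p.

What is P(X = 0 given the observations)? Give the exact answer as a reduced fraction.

P(X = 0 | obs) = 124/181

Enumerate traces; 48 have nonzero weight after conditioning:
  (X=0, Z=2, U=1, W=0, Y=0) weight 1/330
  (X=0, Z=2, U=1, W=0, Y=1) weight 2/165
  (X=0, Z=2, U=1, W=1, Y=0) weight 1/330
  (X=0, Z=2, U=1, W=1, Y=1) weight 2/165
  (X=0, Z=2, U=1, W=2, Y=0) weight 1/330
  (X=0, Z=2, U=1, W=2, Y=1) weight 2/165
  (X=0, Z=2, U=1, W=3, Y=0) weight 1/330
  (X=0, Z=2, U=1, W=3, Y=1) weight 2/165
  (X=1, Z=2, U=0, W=0, Y=0) weight 1/495
  … 39 more
Group by X:
  weight(X=0) = 62/297
  weight(X=1) = 19/198
Total weight = 62/297 + 19/198 = 181/594
P(X=0 | obs) = 62/297 / 181/594 = 124/181
P(X=1 | obs) = 19/198 / 181/594 = 57/181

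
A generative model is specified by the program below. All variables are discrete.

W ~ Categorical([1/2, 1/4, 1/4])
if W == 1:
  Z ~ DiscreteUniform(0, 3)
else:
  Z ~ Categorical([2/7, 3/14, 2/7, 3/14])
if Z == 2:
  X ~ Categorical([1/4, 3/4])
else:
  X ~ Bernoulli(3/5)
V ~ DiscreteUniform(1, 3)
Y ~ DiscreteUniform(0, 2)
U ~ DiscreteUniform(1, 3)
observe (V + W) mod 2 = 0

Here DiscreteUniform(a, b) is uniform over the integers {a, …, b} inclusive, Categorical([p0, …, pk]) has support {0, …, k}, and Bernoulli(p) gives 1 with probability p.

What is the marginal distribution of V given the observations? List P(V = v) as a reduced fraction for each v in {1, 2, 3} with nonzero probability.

Enumerate traces; 288 have nonzero weight after conditioning:
  (W=0, Z=0, X=0, V=2, Y=0, U=1) weight 2/945
  (W=0, Z=0, X=0, V=2, Y=0, U=2) weight 2/945
  (W=0, Z=0, X=0, V=2, Y=0, U=3) weight 2/945
  (W=0, Z=0, X=0, V=2, Y=1, U=1) weight 2/945
  (W=0, Z=0, X=0, V=2, Y=1, U=2) weight 2/945
  (W=0, Z=0, X=0, V=2, Y=1, U=3) weight 2/945
  (W=0, Z=0, X=0, V=2, Y=2, U=1) weight 2/945
  (W=0, Z=0, X=0, V=2, Y=2, U=2) weight 2/945
  (W=1, Z=0, X=0, V=1, Y=0, U=1) weight 1/1080
  (W=1, Z=0, X=0, V=3, Y=0, U=1) weight 1/1080
  … 278 more
Group by V:
  weight(V=1) = 1/12
  weight(V=2) = 1/4
  weight(V=3) = 1/12
Total weight = 1/12 + 1/4 + 1/12 = 5/12
P(V=1 | obs) = 1/12 / 5/12 = 1/5
P(V=2 | obs) = 1/4 / 5/12 = 3/5
P(V=3 | obs) = 1/12 / 5/12 = 1/5

P(V=1) = 1/5, P(V=2) = 3/5, P(V=3) = 1/5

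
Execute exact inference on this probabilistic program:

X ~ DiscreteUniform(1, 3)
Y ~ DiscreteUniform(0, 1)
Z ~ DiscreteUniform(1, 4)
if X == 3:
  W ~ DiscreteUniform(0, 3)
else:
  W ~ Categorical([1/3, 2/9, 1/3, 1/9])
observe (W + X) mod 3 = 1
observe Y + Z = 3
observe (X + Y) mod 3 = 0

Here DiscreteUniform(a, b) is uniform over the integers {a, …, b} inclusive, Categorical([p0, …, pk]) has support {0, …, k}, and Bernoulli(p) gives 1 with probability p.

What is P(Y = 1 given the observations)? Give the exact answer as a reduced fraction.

Enumerate traces; 2 have nonzero weight after conditioning:
  (X=2, Y=1, Z=2, W=2) weight 1/72
  (X=3, Y=0, Z=3, W=1) weight 1/96
Group by Y:
  weight(Y=0) = 1/96
  weight(Y=1) = 1/72
Total weight = 1/96 + 1/72 = 7/288
P(Y=0 | obs) = 1/96 / 7/288 = 3/7
P(Y=1 | obs) = 1/72 / 7/288 = 4/7

P(Y = 1 | obs) = 4/7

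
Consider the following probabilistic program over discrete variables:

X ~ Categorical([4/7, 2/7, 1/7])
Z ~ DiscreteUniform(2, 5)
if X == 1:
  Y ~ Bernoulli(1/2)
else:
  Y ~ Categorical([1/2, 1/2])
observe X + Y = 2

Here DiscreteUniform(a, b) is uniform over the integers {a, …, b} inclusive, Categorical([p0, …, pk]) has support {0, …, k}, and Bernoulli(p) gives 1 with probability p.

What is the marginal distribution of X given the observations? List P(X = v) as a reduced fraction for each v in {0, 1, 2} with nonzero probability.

Enumerate traces; 8 have nonzero weight after conditioning:
  (X=1, Z=2, Y=1) weight 1/28
  (X=1, Z=3, Y=1) weight 1/28
  (X=1, Z=4, Y=1) weight 1/28
  (X=1, Z=5, Y=1) weight 1/28
  (X=2, Z=2, Y=0) weight 1/56
  (X=2, Z=3, Y=0) weight 1/56
  (X=2, Z=4, Y=0) weight 1/56
  (X=2, Z=5, Y=0) weight 1/56
Group by X:
  weight(X=1) = 1/7
  weight(X=2) = 1/14
Total weight = 1/7 + 1/14 = 3/14
P(X=1 | obs) = 1/7 / 3/14 = 2/3
P(X=2 | obs) = 1/14 / 3/14 = 1/3

P(X=1) = 2/3, P(X=2) = 1/3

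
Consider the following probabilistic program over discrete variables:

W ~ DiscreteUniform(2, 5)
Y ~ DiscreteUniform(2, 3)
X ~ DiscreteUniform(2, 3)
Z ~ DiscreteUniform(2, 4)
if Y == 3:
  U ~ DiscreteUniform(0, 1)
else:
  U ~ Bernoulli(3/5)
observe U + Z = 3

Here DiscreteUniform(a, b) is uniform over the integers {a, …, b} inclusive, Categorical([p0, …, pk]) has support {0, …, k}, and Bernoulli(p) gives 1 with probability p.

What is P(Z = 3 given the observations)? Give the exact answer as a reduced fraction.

P(Z = 3 | obs) = 9/20

Enumerate traces; 32 have nonzero weight after conditioning:
  (W=2, Y=2, X=2, Z=2, U=1) weight 1/80
  (W=2, Y=2, X=2, Z=3, U=0) weight 1/120
  (W=2, Y=2, X=3, Z=2, U=1) weight 1/80
  (W=2, Y=2, X=3, Z=3, U=0) weight 1/120
  (W=2, Y=3, X=2, Z=2, U=1) weight 1/96
  (W=2, Y=3, X=2, Z=3, U=0) weight 1/96
  (W=2, Y=3, X=3, Z=2, U=1) weight 1/96
  (W=2, Y=3, X=3, Z=3, U=0) weight 1/96
  … 24 more
Group by Z:
  weight(Z=2) = 11/60
  weight(Z=3) = 3/20
Total weight = 11/60 + 3/20 = 1/3
P(Z=2 | obs) = 11/60 / 1/3 = 11/20
P(Z=3 | obs) = 3/20 / 1/3 = 9/20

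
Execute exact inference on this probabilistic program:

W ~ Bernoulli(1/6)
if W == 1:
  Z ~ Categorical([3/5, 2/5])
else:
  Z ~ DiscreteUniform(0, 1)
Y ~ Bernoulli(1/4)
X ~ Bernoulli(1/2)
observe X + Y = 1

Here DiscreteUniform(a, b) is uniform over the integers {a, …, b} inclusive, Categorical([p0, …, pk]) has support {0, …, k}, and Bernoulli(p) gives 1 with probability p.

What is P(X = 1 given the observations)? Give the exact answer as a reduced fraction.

Enumerate traces; 8 have nonzero weight after conditioning:
  (W=0, Z=0, Y=0, X=1) weight 5/32
  (W=0, Z=0, Y=1, X=0) weight 5/96
  (W=0, Z=1, Y=0, X=1) weight 5/32
  (W=0, Z=1, Y=1, X=0) weight 5/96
  (W=1, Z=0, Y=0, X=1) weight 3/80
  (W=1, Z=0, Y=1, X=0) weight 1/80
  (W=1, Z=1, Y=0, X=1) weight 1/40
  (W=1, Z=1, Y=1, X=0) weight 1/120
Group by X:
  weight(X=0) = 1/8
  weight(X=1) = 3/8
Total weight = 1/8 + 3/8 = 1/2
P(X=0 | obs) = 1/8 / 1/2 = 1/4
P(X=1 | obs) = 3/8 / 1/2 = 3/4

P(X = 1 | obs) = 3/4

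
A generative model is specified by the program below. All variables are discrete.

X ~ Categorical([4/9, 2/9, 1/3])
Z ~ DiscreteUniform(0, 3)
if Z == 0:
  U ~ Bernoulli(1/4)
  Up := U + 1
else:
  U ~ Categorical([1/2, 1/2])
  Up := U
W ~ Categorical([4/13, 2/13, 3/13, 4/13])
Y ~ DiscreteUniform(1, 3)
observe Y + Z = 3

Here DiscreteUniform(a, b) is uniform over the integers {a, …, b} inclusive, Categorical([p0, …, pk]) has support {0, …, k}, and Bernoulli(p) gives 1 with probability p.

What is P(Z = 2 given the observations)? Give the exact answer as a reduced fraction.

P(Z = 2 | obs) = 1/3

Enumerate traces; 72 have nonzero weight after conditioning:
  (X=0, Z=0, U=0, W=0, Y=3) weight 1/117
  (X=0, Z=0, U=0, W=1, Y=3) weight 1/234
  (X=0, Z=0, U=0, W=2, Y=3) weight 1/156
  (X=0, Z=0, U=0, W=3, Y=3) weight 1/117
  (X=0, Z=0, U=1, W=0, Y=3) weight 1/351
  (X=0, Z=0, U=1, W=1, Y=3) weight 1/702
  (X=0, Z=0, U=1, W=2, Y=3) weight 1/468
  (X=0, Z=0, U=1, W=3, Y=3) weight 1/351
  (X=0, Z=1, U=0, W=0, Y=2) weight 2/351
  (X=0, Z=2, U=0, W=0, Y=1) weight 2/351
  … 62 more
Group by Z:
  weight(Z=0) = 1/12
  weight(Z=1) = 1/12
  weight(Z=2) = 1/12
Total weight = 1/12 + 1/12 + 1/12 = 1/4
P(Z=0 | obs) = 1/12 / 1/4 = 1/3
P(Z=1 | obs) = 1/12 / 1/4 = 1/3
P(Z=2 | obs) = 1/12 / 1/4 = 1/3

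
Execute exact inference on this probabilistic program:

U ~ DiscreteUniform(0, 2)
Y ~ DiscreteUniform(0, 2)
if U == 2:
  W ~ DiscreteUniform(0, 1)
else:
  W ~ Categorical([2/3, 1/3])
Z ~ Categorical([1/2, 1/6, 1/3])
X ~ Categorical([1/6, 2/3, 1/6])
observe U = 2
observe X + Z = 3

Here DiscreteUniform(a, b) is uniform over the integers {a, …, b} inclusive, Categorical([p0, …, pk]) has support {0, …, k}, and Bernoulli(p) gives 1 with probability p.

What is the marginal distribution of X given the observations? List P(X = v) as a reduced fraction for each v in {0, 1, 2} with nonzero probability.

P(X=1) = 8/9, P(X=2) = 1/9

Enumerate traces; 12 have nonzero weight after conditioning:
  (U=2, Y=0, W=0, Z=1, X=2) weight 1/648
  (U=2, Y=0, W=0, Z=2, X=1) weight 1/81
  (U=2, Y=0, W=1, Z=1, X=2) weight 1/648
  (U=2, Y=0, W=1, Z=2, X=1) weight 1/81
  (U=2, Y=1, W=0, Z=1, X=2) weight 1/648
  (U=2, Y=1, W=0, Z=2, X=1) weight 1/81
  (U=2, Y=1, W=1, Z=1, X=2) weight 1/648
  (U=2, Y=1, W=1, Z=2, X=1) weight 1/81
  … 4 more
Group by X:
  weight(X=1) = 2/27
  weight(X=2) = 1/108
Total weight = 2/27 + 1/108 = 1/12
P(X=1 | obs) = 2/27 / 1/12 = 8/9
P(X=2 | obs) = 1/108 / 1/12 = 1/9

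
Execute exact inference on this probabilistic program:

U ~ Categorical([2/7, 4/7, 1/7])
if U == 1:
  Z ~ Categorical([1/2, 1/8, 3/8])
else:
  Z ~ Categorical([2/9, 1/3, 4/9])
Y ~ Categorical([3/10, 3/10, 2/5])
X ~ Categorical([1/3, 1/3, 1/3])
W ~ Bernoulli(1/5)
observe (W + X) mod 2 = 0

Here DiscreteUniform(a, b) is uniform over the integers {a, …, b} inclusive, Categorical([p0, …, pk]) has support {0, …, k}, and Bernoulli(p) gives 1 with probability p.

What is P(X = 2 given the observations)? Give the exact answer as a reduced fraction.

Enumerate traces; 81 have nonzero weight after conditioning:
  (U=0, Z=0, Y=0, X=0, W=0) weight 8/1575
  (U=0, Z=0, Y=0, X=1, W=1) weight 2/1575
  (U=0, Z=0, Y=0, X=2, W=0) weight 8/1575
  (U=0, Z=0, Y=1, X=0, W=0) weight 8/1575
  (U=0, Z=0, Y=1, X=1, W=1) weight 2/1575
  (U=0, Z=0, Y=1, X=2, W=0) weight 8/1575
  (U=0, Z=0, Y=2, X=0, W=0) weight 32/4725
  (U=0, Z=0, Y=2, X=1, W=1) weight 8/4725
  … 73 more
Group by X:
  weight(X=0) = 4/15
  weight(X=1) = 1/15
  weight(X=2) = 4/15
Total weight = 4/15 + 1/15 + 4/15 = 3/5
P(X=0 | obs) = 4/15 / 3/5 = 4/9
P(X=1 | obs) = 1/15 / 3/5 = 1/9
P(X=2 | obs) = 4/15 / 3/5 = 4/9

P(X = 2 | obs) = 4/9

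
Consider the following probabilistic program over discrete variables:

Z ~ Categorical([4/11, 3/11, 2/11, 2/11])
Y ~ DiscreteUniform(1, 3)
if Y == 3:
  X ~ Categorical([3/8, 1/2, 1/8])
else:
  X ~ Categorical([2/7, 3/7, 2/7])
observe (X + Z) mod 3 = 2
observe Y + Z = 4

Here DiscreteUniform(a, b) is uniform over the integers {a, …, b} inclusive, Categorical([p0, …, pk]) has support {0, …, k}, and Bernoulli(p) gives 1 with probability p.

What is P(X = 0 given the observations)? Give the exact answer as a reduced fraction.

Enumerate traces; 3 have nonzero weight after conditioning:
  (Z=1, Y=3, X=1) weight 1/22
  (Z=2, Y=2, X=0) weight 4/231
  (Z=3, Y=1, X=2) weight 4/231
Group by X:
  weight(X=0) = 4/231
  weight(X=1) = 1/22
  weight(X=2) = 4/231
Total weight = 4/231 + 1/22 + 4/231 = 37/462
P(X=0 | obs) = 4/231 / 37/462 = 8/37
P(X=1 | obs) = 1/22 / 37/462 = 21/37
P(X=2 | obs) = 4/231 / 37/462 = 8/37

P(X = 0 | obs) = 8/37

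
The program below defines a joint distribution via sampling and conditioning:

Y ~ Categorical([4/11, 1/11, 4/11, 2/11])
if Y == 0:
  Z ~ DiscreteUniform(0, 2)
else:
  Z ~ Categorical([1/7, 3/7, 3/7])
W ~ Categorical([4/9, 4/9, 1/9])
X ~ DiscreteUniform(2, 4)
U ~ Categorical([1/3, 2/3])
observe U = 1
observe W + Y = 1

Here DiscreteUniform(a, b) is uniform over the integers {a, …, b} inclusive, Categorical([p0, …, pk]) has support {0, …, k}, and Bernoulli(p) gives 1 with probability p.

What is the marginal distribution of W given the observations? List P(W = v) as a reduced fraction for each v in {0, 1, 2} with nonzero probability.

Enumerate traces; 18 have nonzero weight after conditioning:
  (Y=0, Z=0, W=1, X=2, U=1) weight 32/2673
  (Y=0, Z=0, W=1, X=3, U=1) weight 32/2673
  (Y=0, Z=0, W=1, X=4, U=1) weight 32/2673
  (Y=0, Z=1, W=1, X=2, U=1) weight 32/2673
  (Y=0, Z=1, W=1, X=3, U=1) weight 32/2673
  (Y=0, Z=1, W=1, X=4, U=1) weight 32/2673
  (Y=0, Z=2, W=1, X=2, U=1) weight 32/2673
  (Y=0, Z=2, W=1, X=3, U=1) weight 32/2673
  (Y=1, Z=0, W=0, X=2, U=1) weight 8/6237
  … 9 more
Group by W:
  weight(W=0) = 8/297
  weight(W=1) = 32/297
Total weight = 8/297 + 32/297 = 40/297
P(W=0 | obs) = 8/297 / 40/297 = 1/5
P(W=1 | obs) = 32/297 / 40/297 = 4/5

P(W=0) = 1/5, P(W=1) = 4/5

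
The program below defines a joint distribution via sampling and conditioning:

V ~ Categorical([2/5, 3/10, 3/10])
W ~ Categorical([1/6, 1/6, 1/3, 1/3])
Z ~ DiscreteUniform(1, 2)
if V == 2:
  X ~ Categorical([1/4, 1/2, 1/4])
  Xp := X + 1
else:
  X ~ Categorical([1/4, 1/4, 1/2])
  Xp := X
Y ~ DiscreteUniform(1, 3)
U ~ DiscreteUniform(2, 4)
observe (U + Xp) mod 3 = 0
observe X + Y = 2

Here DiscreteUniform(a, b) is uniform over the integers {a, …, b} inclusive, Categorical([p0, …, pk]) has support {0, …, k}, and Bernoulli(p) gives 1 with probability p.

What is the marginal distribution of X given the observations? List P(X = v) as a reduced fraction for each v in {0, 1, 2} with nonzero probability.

P(X=0) = 10/23, P(X=1) = 13/23

Enumerate traces; 48 have nonzero weight after conditioning:
  (V=0, W=0, Z=1, X=0, Y=2, U=3) weight 1/1080
  (V=0, W=0, Z=1, X=1, Y=1, U=2) weight 1/1080
  (V=0, W=0, Z=2, X=0, Y=2, U=3) weight 1/1080
  (V=0, W=0, Z=2, X=1, Y=1, U=2) weight 1/1080
  (V=0, W=1, Z=1, X=0, Y=2, U=3) weight 1/1080
  (V=0, W=1, Z=1, X=1, Y=1, U=2) weight 1/1080
  (V=0, W=1, Z=2, X=0, Y=2, U=3) weight 1/1080
  (V=0, W=1, Z=2, X=1, Y=1, U=2) weight 1/1080
  … 40 more
Group by X:
  weight(X=0) = 1/36
  weight(X=1) = 13/360
Total weight = 1/36 + 13/360 = 23/360
P(X=0 | obs) = 1/36 / 23/360 = 10/23
P(X=1 | obs) = 13/360 / 23/360 = 13/23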